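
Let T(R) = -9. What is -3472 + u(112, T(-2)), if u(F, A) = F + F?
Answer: -3248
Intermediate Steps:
u(F, A) = 2*F
-3472 + u(112, T(-2)) = -3472 + 2*112 = -3472 + 224 = -3248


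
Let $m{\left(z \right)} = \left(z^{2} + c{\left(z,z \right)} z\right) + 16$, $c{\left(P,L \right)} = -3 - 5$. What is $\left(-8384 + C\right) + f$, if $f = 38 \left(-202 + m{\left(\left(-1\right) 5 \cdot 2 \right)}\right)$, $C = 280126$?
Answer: $271514$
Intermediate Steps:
$c{\left(P,L \right)} = -8$ ($c{\left(P,L \right)} = -3 - 5 = -8$)
$m{\left(z \right)} = 16 + z^{2} - 8 z$ ($m{\left(z \right)} = \left(z^{2} - 8 z\right) + 16 = 16 + z^{2} - 8 z$)
$f = -228$ ($f = 38 \left(-202 + \left(16 + \left(\left(-1\right) 5 \cdot 2\right)^{2} - 8 \left(-1\right) 5 \cdot 2\right)\right) = 38 \left(-202 + \left(16 + \left(\left(-5\right) 2\right)^{2} - 8 \left(\left(-5\right) 2\right)\right)\right) = 38 \left(-202 + \left(16 + \left(-10\right)^{2} - -80\right)\right) = 38 \left(-202 + \left(16 + 100 + 80\right)\right) = 38 \left(-202 + 196\right) = 38 \left(-6\right) = -228$)
$\left(-8384 + C\right) + f = \left(-8384 + 280126\right) - 228 = 271742 - 228 = 271514$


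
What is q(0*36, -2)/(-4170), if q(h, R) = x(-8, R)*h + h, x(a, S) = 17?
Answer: 0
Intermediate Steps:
q(h, R) = 18*h (q(h, R) = 17*h + h = 18*h)
q(0*36, -2)/(-4170) = (18*(0*36))/(-4170) = (18*0)*(-1/4170) = 0*(-1/4170) = 0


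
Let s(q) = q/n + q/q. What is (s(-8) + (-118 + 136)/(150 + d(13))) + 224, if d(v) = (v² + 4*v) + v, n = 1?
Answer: 13891/64 ≈ 217.05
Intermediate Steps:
d(v) = v² + 5*v
s(q) = 1 + q (s(q) = q/1 + q/q = q*1 + 1 = q + 1 = 1 + q)
(s(-8) + (-118 + 136)/(150 + d(13))) + 224 = ((1 - 8) + (-118 + 136)/(150 + 13*(5 + 13))) + 224 = (-7 + 18/(150 + 13*18)) + 224 = (-7 + 18/(150 + 234)) + 224 = (-7 + 18/384) + 224 = (-7 + 18*(1/384)) + 224 = (-7 + 3/64) + 224 = -445/64 + 224 = 13891/64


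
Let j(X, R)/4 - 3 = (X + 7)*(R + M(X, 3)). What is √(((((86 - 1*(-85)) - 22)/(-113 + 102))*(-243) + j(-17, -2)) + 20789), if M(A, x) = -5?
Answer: √2949078/11 ≈ 156.12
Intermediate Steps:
j(X, R) = 12 + 4*(-5 + R)*(7 + X) (j(X, R) = 12 + 4*((X + 7)*(R - 5)) = 12 + 4*((7 + X)*(-5 + R)) = 12 + 4*((-5 + R)*(7 + X)) = 12 + 4*(-5 + R)*(7 + X))
√(((((86 - 1*(-85)) - 22)/(-113 + 102))*(-243) + j(-17, -2)) + 20789) = √(((((86 - 1*(-85)) - 22)/(-113 + 102))*(-243) + (-128 - 20*(-17) + 28*(-2) + 4*(-2)*(-17))) + 20789) = √(((((86 + 85) - 22)/(-11))*(-243) + (-128 + 340 - 56 + 136)) + 20789) = √((((171 - 22)*(-1/11))*(-243) + 292) + 20789) = √(((149*(-1/11))*(-243) + 292) + 20789) = √((-149/11*(-243) + 292) + 20789) = √((36207/11 + 292) + 20789) = √(39419/11 + 20789) = √(268098/11) = √2949078/11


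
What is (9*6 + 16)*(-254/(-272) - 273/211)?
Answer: -361585/14348 ≈ -25.201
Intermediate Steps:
(9*6 + 16)*(-254/(-272) - 273/211) = (54 + 16)*(-254*(-1/272) - 273*1/211) = 70*(127/136 - 273/211) = 70*(-10331/28696) = -361585/14348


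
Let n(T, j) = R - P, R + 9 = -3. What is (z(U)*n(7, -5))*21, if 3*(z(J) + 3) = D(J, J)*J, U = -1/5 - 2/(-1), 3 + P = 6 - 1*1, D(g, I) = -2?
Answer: 6174/5 ≈ 1234.8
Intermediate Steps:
R = -12 (R = -9 - 3 = -12)
P = 2 (P = -3 + (6 - 1*1) = -3 + (6 - 1) = -3 + 5 = 2)
U = 9/5 (U = -1*⅕ - 2*(-1) = -⅕ + 2 = 9/5 ≈ 1.8000)
z(J) = -3 - 2*J/3 (z(J) = -3 + (-2*J)/3 = -3 - 2*J/3)
n(T, j) = -14 (n(T, j) = -12 - 1*2 = -12 - 2 = -14)
(z(U)*n(7, -5))*21 = ((-3 - ⅔*9/5)*(-14))*21 = ((-3 - 6/5)*(-14))*21 = -21/5*(-14)*21 = (294/5)*21 = 6174/5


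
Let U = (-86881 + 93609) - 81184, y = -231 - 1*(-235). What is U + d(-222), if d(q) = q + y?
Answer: -74674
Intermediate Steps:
y = 4 (y = -231 + 235 = 4)
U = -74456 (U = 6728 - 81184 = -74456)
d(q) = 4 + q (d(q) = q + 4 = 4 + q)
U + d(-222) = -74456 + (4 - 222) = -74456 - 218 = -74674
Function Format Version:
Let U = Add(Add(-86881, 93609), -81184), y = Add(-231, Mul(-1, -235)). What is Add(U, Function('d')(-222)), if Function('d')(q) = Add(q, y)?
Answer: -74674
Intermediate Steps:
y = 4 (y = Add(-231, 235) = 4)
U = -74456 (U = Add(6728, -81184) = -74456)
Function('d')(q) = Add(4, q) (Function('d')(q) = Add(q, 4) = Add(4, q))
Add(U, Function('d')(-222)) = Add(-74456, Add(4, -222)) = Add(-74456, -218) = -74674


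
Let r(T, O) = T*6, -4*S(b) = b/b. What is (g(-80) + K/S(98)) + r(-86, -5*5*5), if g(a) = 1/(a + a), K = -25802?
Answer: 16430719/160 ≈ 1.0269e+5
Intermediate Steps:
S(b) = -¼ (S(b) = -b/(4*b) = -¼*1 = -¼)
r(T, O) = 6*T
g(a) = 1/(2*a)
(g(-80) + K/S(98)) + r(-86, -5*5*5) = ((½)/(-80) - 25802/(-¼)) + 6*(-86) = ((½)*(-1/80) - 25802*(-4)) - 516 = (-1/160 + 103208) - 516 = 16513279/160 - 516 = 16430719/160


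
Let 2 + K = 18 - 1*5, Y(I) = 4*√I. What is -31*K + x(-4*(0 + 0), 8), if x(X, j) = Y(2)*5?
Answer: -341 + 20*√2 ≈ -312.72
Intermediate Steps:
x(X, j) = 20*√2 (x(X, j) = (4*√2)*5 = 20*√2)
K = 11 (K = -2 + (18 - 1*5) = -2 + (18 - 5) = -2 + 13 = 11)
-31*K + x(-4*(0 + 0), 8) = -31*11 + 20*√2 = -341 + 20*√2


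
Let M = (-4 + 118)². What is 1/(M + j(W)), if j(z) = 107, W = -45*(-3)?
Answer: 1/13103 ≈ 7.6318e-5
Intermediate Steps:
M = 12996 (M = 114² = 12996)
W = 135
1/(M + j(W)) = 1/(12996 + 107) = 1/13103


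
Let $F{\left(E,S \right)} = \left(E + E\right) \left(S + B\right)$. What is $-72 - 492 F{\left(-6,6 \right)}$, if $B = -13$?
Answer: $-41400$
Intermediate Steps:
$F{\left(E,S \right)} = 2 E \left(-13 + S\right)$ ($F{\left(E,S \right)} = \left(E + E\right) \left(S - 13\right) = 2 E \left(-13 + S\right)$)
$-72 - 492 F{\left(-6,6 \right)} = -72 - 492 \cdot 2 \left(-6\right) \left(-13 + 6\right) = -72 - 492 \cdot 2 \left(-6\right) \left(-7\right) = -72 - 41328 = -41400$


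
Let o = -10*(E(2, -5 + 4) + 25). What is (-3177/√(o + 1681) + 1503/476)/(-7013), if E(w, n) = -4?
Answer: -1503/3338188 + 3177*√1471/10316123 ≈ 0.011361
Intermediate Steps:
o = -210 (o = -10*(-4 + 25) = -10*21 = -210)
(-3177/√(o + 1681) + 1503/476)/(-7013) = (-3177/√(-210 + 1681) + 1503/476)/(-7013) = (-3177*√1471/1471 + 1503*(1/476))*(-1/7013) = (-3177*√1471/1471 + 1503/476)*(-1/7013) = (1503/476 - 3177*√1471/1471)*(-1/7013) = -1503/3338188 + 3177*√1471/10316123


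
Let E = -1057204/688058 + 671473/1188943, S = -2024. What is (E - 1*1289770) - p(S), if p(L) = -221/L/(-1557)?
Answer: -237503364514643886691975/184143828425007528 ≈ -1.2898e+6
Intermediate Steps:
p(L) = 221/(1557*L) (p(L) = -221/L*(-1/1557) = 221/(1557*L))
E = -56781637567/58432981621 (E = -1057204*1/688058 + 671473*(1/1188943) = -528602/344029 + 671473/1188943 = -56781637567/58432981621 ≈ -0.97174)
(E - 1*1289770) - p(S) = (-56781637567/58432981621 - 1*1289770) - 221/(1557*(-2024)) = (-56781637567/58432981621 - 1289770) - 221*(-1)/(1557*2024) = -75365163486954737/58432981621 - 1*(-221/3151368) = -75365163486954737/58432981621 + 221/3151368 = -237503364514643886691975/184143828425007528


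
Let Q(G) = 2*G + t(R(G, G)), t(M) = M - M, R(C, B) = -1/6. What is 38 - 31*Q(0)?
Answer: 38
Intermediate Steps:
R(C, B) = -⅙ (R(C, B) = -1*⅙ = -⅙)
t(M) = 0
Q(G) = 2*G (Q(G) = 2*G + 0 = 2*G)
38 - 31*Q(0) = 38 - 62*0 = 38 - 31*0 = 38 + 0 = 38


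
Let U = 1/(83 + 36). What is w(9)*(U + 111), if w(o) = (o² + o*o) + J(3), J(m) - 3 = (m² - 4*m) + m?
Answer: 2179650/119 ≈ 18316.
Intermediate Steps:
J(m) = 3 + m² - 3*m (J(m) = 3 + ((m² - 4*m) + m) = 3 + (m² - 3*m) = 3 + m² - 3*m)
U = 1/119 ≈ 0.0084034
w(o) = 3 + 2*o² (w(o) = (o² + o*o) + (3 + 3² - 3*3) = (o² + o²) + (3 + 9 - 9) = 2*o² + 3 = 3 + 2*o²)
w(9)*(U + 111) = (3 + 2*9²)*(1/119 + 111) = (3 + 2*81)*(13210/119) = (3 + 162)*(13210/119) = 165*(13210/119) = 2179650/119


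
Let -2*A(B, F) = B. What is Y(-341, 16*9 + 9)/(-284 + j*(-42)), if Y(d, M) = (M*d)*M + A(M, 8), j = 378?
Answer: 15965091/32320 ≈ 493.97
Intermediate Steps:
A(B, F) = -B/2
Y(d, M) = -M/2 + d*M² (Y(d, M) = (M*d)*M - M/2 = d*M² - M/2 = -M/2 + d*M²)
Y(-341, 16*9 + 9)/(-284 + j*(-42)) = ((16*9 + 9)*(-½ + (16*9 + 9)*(-341)))/(-284 + 378*(-42)) = ((144 + 9)*(-½ + (144 + 9)*(-341)))/(-284 - 15876) = (153*(-½ + 153*(-341)))/(-16160) = (153*(-½ - 52173))*(-1/16160) = (153*(-104347/2))*(-1/16160) = -15965091/2*(-1/16160) = 15965091/32320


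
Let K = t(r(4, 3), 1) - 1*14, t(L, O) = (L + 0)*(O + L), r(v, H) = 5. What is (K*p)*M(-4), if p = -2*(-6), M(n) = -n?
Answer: 768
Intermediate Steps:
p = 12
t(L, O) = L*(L + O)
K = 16 (K = 5*(5 + 1) - 1*14 = 5*6 - 14 = 30 - 14 = 16)
(K*p)*M(-4) = (16*12)*(-1*(-4)) = 192*4 = 768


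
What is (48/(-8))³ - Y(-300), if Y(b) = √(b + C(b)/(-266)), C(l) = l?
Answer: -216 - 5*I*√211470/133 ≈ -216.0 - 17.288*I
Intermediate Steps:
Y(b) = √70490*√b/266 (Y(b) = √(b + b/(-266)) = √(b + b*(-1/266)) = √(b - b/266) = √(265*b/266) = √70490*√b/266)
(48/(-8))³ - Y(-300) = (48/(-8))³ - √70490*√(-300)/266 = (48*(-⅛))³ - √70490*10*I*√3/266 = (-6)³ - 5*I*√211470/133 = -216 - 5*I*√211470/133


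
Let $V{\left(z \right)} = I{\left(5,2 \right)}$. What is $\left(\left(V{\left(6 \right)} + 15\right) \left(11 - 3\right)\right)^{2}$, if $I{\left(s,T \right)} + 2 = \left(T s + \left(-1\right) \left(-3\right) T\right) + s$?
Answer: $73984$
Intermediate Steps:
$I{\left(s,T \right)} = -2 + s + 3 T + T s$ ($I{\left(s,T \right)} = -2 + \left(\left(T s + \left(-1\right) \left(-3\right) T\right) + s\right) = -2 + \left(\left(T s + 3 T\right) + s\right) = -2 + \left(\left(3 T + T s\right) + s\right) = -2 + \left(s + 3 T + T s\right) = -2 + s + 3 T + T s$)
$V{\left(z \right)} = 19$ ($V{\left(z \right)} = -2 + 5 + 3 \cdot 2 + 2 \cdot 5 = -2 + 5 + 6 + 10 = 19$)
$\left(\left(V{\left(6 \right)} + 15\right) \left(11 - 3\right)\right)^{2} = \left(\left(19 + 15\right) \left(11 - 3\right)\right)^{2} = \left(34 \cdot 8\right)^{2} = 272^{2} = 73984$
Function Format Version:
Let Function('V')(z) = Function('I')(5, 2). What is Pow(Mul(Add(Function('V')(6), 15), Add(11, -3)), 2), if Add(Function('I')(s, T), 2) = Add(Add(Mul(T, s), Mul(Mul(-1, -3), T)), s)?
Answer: 73984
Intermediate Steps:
Function('I')(s, T) = Add(-2, s, Mul(3, T), Mul(T, s)) (Function('I')(s, T) = Add(-2, Add(Add(Mul(T, s), Mul(Mul(-1, -3), T)), s)) = Add(-2, Add(Add(Mul(T, s), Mul(3, T)), s)) = Add(-2, Add(Add(Mul(3, T), Mul(T, s)), s)) = Add(-2, Add(s, Mul(3, T), Mul(T, s))) = Add(-2, s, Mul(3, T), Mul(T, s)))
Function('V')(z) = 19 (Function('V')(z) = Add(-2, 5, Mul(3, 2), Mul(2, 5)) = Add(-2, 5, 6, 10) = 19)
Pow(Mul(Add(Function('V')(6), 15), Add(11, -3)), 2) = Pow(Mul(Add(19, 15), Add(11, -3)), 2) = Pow(Mul(34, 8), 2) = Pow(272, 2) = 73984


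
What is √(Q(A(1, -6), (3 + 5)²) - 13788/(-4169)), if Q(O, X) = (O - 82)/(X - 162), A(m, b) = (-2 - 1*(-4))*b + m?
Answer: √14499290058/58366 ≈ 2.0631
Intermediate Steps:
A(m, b) = m + 2*b (A(m, b) = (-2 + 4)*b + m = 2*b + m = m + 2*b)
Q(O, X) = (-82 + O)/(-162 + X)
√(Q(A(1, -6), (3 + 5)²) - 13788/(-4169)) = √((-82 + (1 + 2*(-6)))/(-162 + (3 + 5)²) - 13788/(-4169)) = √((-82 + (1 - 12))/(-162 + 8²) - 13788*(-1/4169)) = √((-82 - 11)/(-162 + 64) + 13788/4169) = √(-93/(-98) + 13788/4169) = √(-1/98*(-93) + 13788/4169) = √(93/98 + 13788/4169) = √(1738941/408562) = √14499290058/58366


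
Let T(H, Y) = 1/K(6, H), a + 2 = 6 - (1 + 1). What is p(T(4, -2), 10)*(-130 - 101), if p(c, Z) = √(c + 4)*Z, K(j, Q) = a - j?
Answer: -1155*√15 ≈ -4473.3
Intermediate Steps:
a = 2 (a = -2 + (6 - (1 + 1)) = -2 + (6 - 1*2) = -2 + (6 - 2) = -2 + 4 = 2)
K(j, Q) = 2 - j
T(H, Y) = -¼ (T(H, Y) = 1/(2 - 1*6) = 1/(2 - 6) = 1/(-4) = -¼)
p(c, Z) = Z*√(4 + c) (p(c, Z) = √(4 + c)*Z = Z*√(4 + c))
p(T(4, -2), 10)*(-130 - 101) = (10*√(4 - ¼))*(-130 - 101) = (10*√(15/4))*(-231) = (10*(√15/2))*(-231) = (5*√15)*(-231) = -1155*√15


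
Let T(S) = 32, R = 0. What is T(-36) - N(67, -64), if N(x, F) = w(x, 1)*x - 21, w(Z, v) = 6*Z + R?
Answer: -26881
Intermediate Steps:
w(Z, v) = 6*Z (w(Z, v) = 6*Z + 0 = 6*Z)
N(x, F) = -21 + 6*x² (N(x, F) = (6*x)*x - 21 = 6*x² - 21 = -21 + 6*x²)
T(-36) - N(67, -64) = 32 - (-21 + 6*67²) = 32 - (-21 + 6*4489) = 32 - (-21 + 26934) = 32 - 1*26913 = 32 - 26913 = -26881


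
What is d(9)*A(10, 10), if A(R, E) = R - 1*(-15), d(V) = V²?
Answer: 2025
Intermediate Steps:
A(R, E) = 15 + R (A(R, E) = R + 15 = 15 + R)
d(9)*A(10, 10) = 9²*(15 + 10) = 81*25 = 2025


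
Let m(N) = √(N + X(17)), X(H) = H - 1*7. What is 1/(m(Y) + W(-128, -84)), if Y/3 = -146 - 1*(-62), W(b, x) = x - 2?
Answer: -43/3819 - 11*I*√2/7638 ≈ -0.011259 - 0.0020367*I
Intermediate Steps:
X(H) = -7 + H (X(H) = H - 7 = -7 + H)
W(b, x) = -2 + x
Y = -252 (Y = 3*(-146 - 1*(-62)) = 3*(-146 + 62) = 3*(-84) = -252)
m(N) = √(10 + N) (m(N) = √(N + (-7 + 17)) = √(N + 10) = √(10 + N))
1/(m(Y) + W(-128, -84)) = 1/(√(10 - 252) + (-2 - 84)) = 1/(√(-242) - 86) = 1/(11*I*√2 - 86) = 1/(-86 + 11*I*√2)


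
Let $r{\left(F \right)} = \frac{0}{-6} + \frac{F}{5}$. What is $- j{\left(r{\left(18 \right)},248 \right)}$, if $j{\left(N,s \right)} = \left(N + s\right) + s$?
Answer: $- \frac{2498}{5} \approx -499.6$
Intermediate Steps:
$r{\left(F \right)} = \frac{F}{5}$ ($r{\left(F \right)} = 0 \left(- \frac{1}{6}\right) + F \frac{1}{5} = 0 + \frac{F}{5} = \frac{F}{5}$)
$j{\left(N,s \right)} = N + 2 s$
$- j{\left(r{\left(18 \right)},248 \right)} = - (\frac{1}{5} \cdot 18 + 2 \cdot 248) = - (\frac{18}{5} + 496) = \left(-1\right) \frac{2498}{5} = - \frac{2498}{5}$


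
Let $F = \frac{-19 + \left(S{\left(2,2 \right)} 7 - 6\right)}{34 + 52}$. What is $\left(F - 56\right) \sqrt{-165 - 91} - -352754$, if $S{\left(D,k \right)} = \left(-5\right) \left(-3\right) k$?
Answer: $352754 - \frac{37048 i}{43} \approx 3.5275 \cdot 10^{5} - 861.58 i$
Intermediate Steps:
$S{\left(D,k \right)} = 15 k$
$F = \frac{185}{86}$ ($F = \frac{-19 - \left(6 - 15 \cdot 2 \cdot 7\right)}{34 + 52} = \frac{-19 + \left(30 \cdot 7 - 6\right)}{86} = \left(-19 + \left(210 - 6\right)\right) \frac{1}{86} = \left(-19 + 204\right) \frac{1}{86} = 185 \cdot \frac{1}{86} = \frac{185}{86} \approx 2.1512$)
$\left(F - 56\right) \sqrt{-165 - 91} - -352754 = \left(\frac{185}{86} - 56\right) \sqrt{-165 - 91} - -352754 = - \frac{4631 \sqrt{-256}}{86} + 352754 = - \frac{4631 \cdot 16 i}{86} + 352754 = - \frac{37048 i}{43} + 352754 = 352754 - \frac{37048 i}{43}$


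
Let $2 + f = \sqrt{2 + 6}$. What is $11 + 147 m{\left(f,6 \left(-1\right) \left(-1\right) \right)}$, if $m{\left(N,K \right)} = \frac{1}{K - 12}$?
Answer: $- \frac{27}{2} \approx -13.5$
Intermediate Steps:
$f = -2 + 2 \sqrt{2}$ ($f = -2 + \sqrt{2 + 6} = -2 + \sqrt{8} = -2 + 2 \sqrt{2} \approx 0.82843$)
$m{\left(N,K \right)} = \frac{1}{-12 + K}$
$11 + 147 m{\left(f,6 \left(-1\right) \left(-1\right) \right)} = 11 + \frac{147}{-12 + 6 \left(-1\right) \left(-1\right)} = 11 + \frac{147}{-12 - -6} = 11 + \frac{147}{-12 + 6} = 11 + \frac{147}{-6} = 11 + 147 \left(- \frac{1}{6}\right) = 11 - \frac{49}{2} = - \frac{27}{2}$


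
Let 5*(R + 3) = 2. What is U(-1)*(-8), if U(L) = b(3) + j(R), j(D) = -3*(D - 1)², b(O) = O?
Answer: 7176/25 ≈ 287.04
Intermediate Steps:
R = -13/5 (R = -3 + (⅕)*2 = -3 + ⅖ = -13/5 ≈ -2.6000)
j(D) = -3*(-1 + D)²
U(L) = -897/25 (U(L) = 3 - 3*(-1 - 13/5)² = 3 - 3*(-18/5)² = 3 - 3*324/25 = 3 - 972/25 = -897/25)
U(-1)*(-8) = -897/25*(-8) = 7176/25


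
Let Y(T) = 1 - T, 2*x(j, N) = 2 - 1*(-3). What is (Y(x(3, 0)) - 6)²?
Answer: 225/4 ≈ 56.250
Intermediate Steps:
x(j, N) = 5/2 (x(j, N) = (2 - 1*(-3))/2 = (2 + 3)/2 = (½)*5 = 5/2)
(Y(x(3, 0)) - 6)² = ((1 - 1*5/2) - 6)² = ((1 - 5/2) - 6)² = (-3/2 - 6)² = (-15/2)² = 225/4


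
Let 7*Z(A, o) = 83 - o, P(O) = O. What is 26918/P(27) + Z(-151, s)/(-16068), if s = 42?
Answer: 1009209287/1012284 ≈ 996.96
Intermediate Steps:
Z(A, o) = 83/7 - o/7 (Z(A, o) = (83 - o)/7 = 83/7 - o/7)
26918/P(27) + Z(-151, s)/(-16068) = 26918/27 + (83/7 - 1/7*42)/(-16068) = 26918*(1/27) + (83/7 - 6)*(-1/16068) = 26918/27 + (41/7)*(-1/16068) = 26918/27 - 41/112476 = 1009209287/1012284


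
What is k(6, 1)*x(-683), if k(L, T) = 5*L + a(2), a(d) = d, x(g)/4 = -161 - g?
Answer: 66816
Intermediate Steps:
x(g) = -644 - 4*g (x(g) = 4*(-161 - g) = -644 - 4*g)
k(L, T) = 2 + 5*L (k(L, T) = 5*L + 2 = 2 + 5*L)
k(6, 1)*x(-683) = (2 + 5*6)*(-644 - 4*(-683)) = (2 + 30)*(-644 + 2732) = 32*2088 = 66816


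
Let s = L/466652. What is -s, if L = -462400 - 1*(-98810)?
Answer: 181795/233326 ≈ 0.77915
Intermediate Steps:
L = -363590 (L = -462400 + 98810 = -363590)
s = -181795/233326 (s = -363590/466652 = -363590*1/466652 = -181795/233326 ≈ -0.77915)
-s = -1*(-181795/233326) = 181795/233326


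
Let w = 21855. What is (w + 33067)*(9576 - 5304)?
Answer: 234626784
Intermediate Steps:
(w + 33067)*(9576 - 5304) = (21855 + 33067)*(9576 - 5304) = 54922*4272 = 234626784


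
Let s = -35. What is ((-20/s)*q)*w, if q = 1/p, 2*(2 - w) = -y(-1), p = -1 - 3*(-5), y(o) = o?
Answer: 3/49 ≈ 0.061224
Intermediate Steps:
p = 14 (p = -1 + 15 = 14)
w = 3/2 (w = 2 - (-1)*(-1)/2 = 2 - 1/2*1 = 2 - 1/2 = 3/2 ≈ 1.5000)
q = 1/14 ≈ 0.071429
((-20/s)*q)*w = (-20/(-35)*(1/14))*(3/2) = (-20*(-1/35)*(1/14))*(3/2) = ((4/7)*(1/14))*(3/2) = (2/49)*(3/2) = 3/49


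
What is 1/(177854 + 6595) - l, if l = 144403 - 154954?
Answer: 1946121400/184449 ≈ 10551.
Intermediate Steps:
l = -10551
1/(177854 + 6595) - l = 1/(177854 + 6595) - 1*(-10551) = 1/184449 + 10551 = 1946121400/184449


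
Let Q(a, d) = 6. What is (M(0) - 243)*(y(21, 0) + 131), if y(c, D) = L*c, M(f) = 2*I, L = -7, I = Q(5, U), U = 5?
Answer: 3696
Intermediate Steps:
I = 6
M(f) = 12 (M(f) = 2*6 = 12)
y(c, D) = -7*c
(M(0) - 243)*(y(21, 0) + 131) = (12 - 243)*(-7*21 + 131) = -231*(-147 + 131) = -231*(-16) = 3696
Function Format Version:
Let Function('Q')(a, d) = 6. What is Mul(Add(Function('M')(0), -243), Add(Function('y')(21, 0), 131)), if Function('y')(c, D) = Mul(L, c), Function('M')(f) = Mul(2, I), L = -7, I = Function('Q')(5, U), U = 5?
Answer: 3696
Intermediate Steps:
I = 6
Function('M')(f) = 12 (Function('M')(f) = Mul(2, 6) = 12)
Function('y')(c, D) = Mul(-7, c)
Mul(Add(Function('M')(0), -243), Add(Function('y')(21, 0), 131)) = Mul(Add(12, -243), Add(Mul(-7, 21), 131)) = Mul(-231, Add(-147, 131)) = Mul(-231, -16) = 3696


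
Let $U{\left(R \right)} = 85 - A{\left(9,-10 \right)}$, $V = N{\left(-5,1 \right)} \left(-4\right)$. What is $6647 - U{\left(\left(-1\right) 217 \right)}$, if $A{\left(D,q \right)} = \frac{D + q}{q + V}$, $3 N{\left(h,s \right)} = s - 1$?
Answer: $\frac{65621}{10} \approx 6562.1$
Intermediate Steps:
$N{\left(h,s \right)} = - \frac{1}{3} + \frac{s}{3}$ ($N{\left(h,s \right)} = \frac{s - 1}{3} = \frac{-1 + s}{3} = - \frac{1}{3} + \frac{s}{3}$)
$V = 0$ ($V = \left(- \frac{1}{3} + \frac{1}{3} \cdot 1\right) \left(-4\right) = \left(- \frac{1}{3} + \frac{1}{3}\right) \left(-4\right) = 0 \left(-4\right) = 0$)
$A{\left(D,q \right)} = \frac{D + q}{q}$ ($A{\left(D,q \right)} = \frac{D + q}{q + 0} = \frac{D + q}{q}$)
$U{\left(R \right)} = \frac{849}{10}$ ($U{\left(R \right)} = 85 - \frac{9 - 10}{-10} = 85 - \left(- \frac{1}{10}\right) \left(-1\right) = 85 - \frac{1}{10} = \frac{849}{10}$)
$6647 - U{\left(\left(-1\right) 217 \right)} = 6647 - \frac{849}{10} = \frac{65621}{10}$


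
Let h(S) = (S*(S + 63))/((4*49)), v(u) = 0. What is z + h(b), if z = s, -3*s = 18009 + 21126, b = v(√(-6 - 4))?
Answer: -13045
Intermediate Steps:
b = 0
s = -13045 (s = -(18009 + 21126)/3 = -⅓*39135 = -13045)
h(S) = S*(63 + S)/196 (h(S) = (S*(63 + S))/196 = (S*(63 + S))*(1/196) = S*(63 + S)/196)
z = -13045
z + h(b) = -13045 + (1/196)*0*(63 + 0) = -13045 + (1/196)*0*63 = -13045 + 0 = -13045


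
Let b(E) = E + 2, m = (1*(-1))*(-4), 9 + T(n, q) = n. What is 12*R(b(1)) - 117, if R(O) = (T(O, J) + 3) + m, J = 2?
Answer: -105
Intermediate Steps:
T(n, q) = -9 + n
m = 4 (m = -1*(-4) = 4)
b(E) = 2 + E
R(O) = -2 + O (R(O) = ((-9 + O) + 3) + 4 = (-6 + O) + 4 = -2 + O)
12*R(b(1)) - 117 = 12*(-2 + (2 + 1)) - 117 = 12*(-2 + 3) - 117 = 12*1 - 117 = 12 - 117 = -105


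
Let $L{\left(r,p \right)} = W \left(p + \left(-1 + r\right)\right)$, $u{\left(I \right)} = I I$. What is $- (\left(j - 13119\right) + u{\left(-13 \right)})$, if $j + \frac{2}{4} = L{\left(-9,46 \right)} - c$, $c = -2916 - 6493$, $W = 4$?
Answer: $\frac{6795}{2} \approx 3397.5$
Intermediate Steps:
$c = -9409$
$u{\left(I \right)} = I^{2}$
$L{\left(r,p \right)} = -4 + 4 p + 4 r$ ($L{\left(r,p \right)} = 4 \left(p + \left(-1 + r\right)\right) = 4 \left(-1 + p + r\right) = -4 + 4 p + 4 r$)
$j = \frac{19105}{2}$ ($j = - \frac{1}{2} + \left(\left(-4 + 4 \cdot 46 + 4 \left(-9\right)\right) - -9409\right) = - \frac{1}{2} + \left(\left(-4 + 184 - 36\right) + 9409\right) = - \frac{1}{2} + \left(144 + 9409\right) = - \frac{1}{2} + 9553 = \frac{19105}{2} \approx 9552.5$)
$- (\left(j - 13119\right) + u{\left(-13 \right)}) = - (\left(\frac{19105}{2} - 13119\right) + \left(-13\right)^{2}) = - (- \frac{7133}{2} + 169) = \left(-1\right) \left(- \frac{6795}{2}\right) = \frac{6795}{2}$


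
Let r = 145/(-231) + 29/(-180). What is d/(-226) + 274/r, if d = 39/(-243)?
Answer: -69519455711/200139498 ≈ -347.35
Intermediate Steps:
r = -10933/13860 (r = 145*(-1/231) + 29*(-1/180) = -145/231 - 29/180 = -10933/13860 ≈ -0.78882)
d = -13/81 (d = 39*(-1/243) = -13/81 ≈ -0.16049)
d/(-226) + 274/r = -13/81/(-226) + 274/(-10933/13860) = -13/81*(-1/226) + 274*(-13860/10933) = 13/18306 - 3797640/10933 = -69519455711/200139498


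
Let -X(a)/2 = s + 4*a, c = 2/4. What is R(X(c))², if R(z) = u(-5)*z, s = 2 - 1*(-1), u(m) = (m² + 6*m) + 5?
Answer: 0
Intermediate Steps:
u(m) = 5 + m² + 6*m
s = 3 (s = 2 + 1 = 3)
c = ½ (c = 2*(¼) = ½ ≈ 0.50000)
X(a) = -6 - 8*a (X(a) = -2*(3 + 4*a) = -6 - 8*a)
R(z) = 0 (R(z) = (5 + (-5)² + 6*(-5))*z = (5 + 25 - 30)*z = 0*z = 0)
R(X(c))² = 0² = 0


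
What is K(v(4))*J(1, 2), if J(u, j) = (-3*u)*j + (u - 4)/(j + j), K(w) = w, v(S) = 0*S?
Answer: 0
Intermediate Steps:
v(S) = 0
J(u, j) = (-4 + u)/(2*j) - 3*j*u (J(u, j) = -3*j*u + (-4 + u)/((2*j)) = -3*j*u + (-4 + u)*(1/(2*j)) = -3*j*u + (-4 + u)/(2*j) = (-4 + u)/(2*j) - 3*j*u)
K(v(4))*J(1, 2) = 0*((½)*(-4 + 1 - 6*1*2²)/2) = 0*((½)*(½)*(-4 + 1 - 6*1*4)) = 0*((½)*(½)*(-4 + 1 - 24)) = 0*((½)*(½)*(-27)) = 0*(-27/4) = 0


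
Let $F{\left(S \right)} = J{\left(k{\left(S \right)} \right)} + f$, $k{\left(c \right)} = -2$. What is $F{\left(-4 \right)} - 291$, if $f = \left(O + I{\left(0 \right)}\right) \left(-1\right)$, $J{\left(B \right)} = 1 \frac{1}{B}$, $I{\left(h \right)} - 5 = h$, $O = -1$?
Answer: $- \frac{591}{2} \approx -295.5$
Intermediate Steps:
$I{\left(h \right)} = 5 + h$
$J{\left(B \right)} = \frac{1}{B}$
$f = -4$ ($f = \left(-1 + \left(5 + 0\right)\right) \left(-1\right) = \left(-1 + 5\right) \left(-1\right) = 4 \left(-1\right) = -4$)
$F{\left(S \right)} = - \frac{9}{2}$ ($F{\left(S \right)} = \frac{1}{-2} - 4 = - \frac{1}{2} - 4 = - \frac{9}{2}$)
$F{\left(-4 \right)} - 291 = - \frac{9}{2} - 291 = - \frac{591}{2}$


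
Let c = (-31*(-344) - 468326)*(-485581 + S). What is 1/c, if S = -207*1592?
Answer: 1/373051737750 ≈ 2.6806e-12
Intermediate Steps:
S = -329544
c = 373051737750 (c = (-31*(-344) - 468326)*(-485581 - 329544) = (10664 - 468326)*(-815125) = -457662*(-815125) = 373051737750)
1/c = 1/373051737750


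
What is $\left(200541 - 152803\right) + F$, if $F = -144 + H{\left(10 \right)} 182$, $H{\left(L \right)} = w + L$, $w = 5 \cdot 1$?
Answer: $50324$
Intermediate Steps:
$w = 5$
$H{\left(L \right)} = 5 + L$
$F = 2586$ ($F = -144 + \left(5 + 10\right) 182 = -144 + 15 \cdot 182 = -144 + 2730 = 2586$)
$\left(200541 - 152803\right) + F = \left(200541 - 152803\right) + 2586 = 47738 + 2586 = 50324$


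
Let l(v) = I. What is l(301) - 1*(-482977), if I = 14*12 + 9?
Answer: 483154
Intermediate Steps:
I = 177 (I = 168 + 9 = 177)
l(v) = 177
l(301) - 1*(-482977) = 177 - 1*(-482977) = 177 + 482977 = 483154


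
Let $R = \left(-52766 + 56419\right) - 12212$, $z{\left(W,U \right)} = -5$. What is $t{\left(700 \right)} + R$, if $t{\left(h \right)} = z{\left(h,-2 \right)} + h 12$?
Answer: $-164$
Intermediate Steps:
$R = -8559$ ($R = 3653 - 12212 = -8559$)
$t{\left(h \right)} = -5 + 12 h$ ($t{\left(h \right)} = -5 + h 12 = -5 + 12 h$)
$t{\left(700 \right)} + R = \left(-5 + 12 \cdot 700\right) - 8559 = \left(-5 + 8400\right) - 8559 = 8395 - 8559 = -164$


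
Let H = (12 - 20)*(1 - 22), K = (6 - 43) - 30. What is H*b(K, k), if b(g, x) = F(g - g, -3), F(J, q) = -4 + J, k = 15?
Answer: -672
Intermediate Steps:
K = -67 (K = -37 - 30 = -67)
b(g, x) = -4 (b(g, x) = -4 + (g - g) = -4 + 0 = -4)
H = 168 (H = -8*(-21) = 168)
H*b(K, k) = 168*(-4) = -672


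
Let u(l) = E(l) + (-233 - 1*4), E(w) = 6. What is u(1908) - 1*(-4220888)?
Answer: 4220657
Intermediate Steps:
u(l) = -231 (u(l) = 6 + (-233 - 1*4) = 6 + (-233 - 4) = 6 - 237 = -231)
u(1908) - 1*(-4220888) = -231 - 1*(-4220888) = -231 + 4220888 = 4220657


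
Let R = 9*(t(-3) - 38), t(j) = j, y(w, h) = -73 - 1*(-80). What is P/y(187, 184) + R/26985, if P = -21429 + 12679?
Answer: -11243873/8995 ≈ -1250.0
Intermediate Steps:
P = -8750
y(w, h) = 7 (y(w, h) = -73 + 80 = 7)
R = -369 (R = 9*(-3 - 38) = 9*(-41) = -369)
P/y(187, 184) + R/26985 = -8750/7 - 369/26985 = -8750*⅐ - 369*1/26985 = -1250 - 123/8995 = -11243873/8995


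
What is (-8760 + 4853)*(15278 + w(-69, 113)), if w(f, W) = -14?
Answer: -59636448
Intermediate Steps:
(-8760 + 4853)*(15278 + w(-69, 113)) = (-8760 + 4853)*(15278 - 14) = -3907*15264 = -59636448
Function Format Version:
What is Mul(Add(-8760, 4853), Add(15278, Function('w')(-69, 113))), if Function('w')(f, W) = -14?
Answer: -59636448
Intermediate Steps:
Mul(Add(-8760, 4853), Add(15278, Function('w')(-69, 113))) = Mul(Add(-8760, 4853), Add(15278, -14)) = Mul(-3907, 15264) = -59636448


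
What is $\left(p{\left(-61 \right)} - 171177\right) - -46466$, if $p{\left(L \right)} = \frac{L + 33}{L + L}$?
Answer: $- \frac{7607357}{61} \approx -1.2471 \cdot 10^{5}$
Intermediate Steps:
$p{\left(L \right)} = \frac{33 + L}{2 L}$
$\left(p{\left(-61 \right)} - 171177\right) - -46466 = \left(\frac{33 - 61}{2 \left(-61\right)} - 171177\right) - -46466 = \left(\frac{1}{2} \left(- \frac{1}{61}\right) \left(-28\right) - 171177\right) + 46466 = \left(\frac{14}{61} - 171177\right) + 46466 = - \frac{10441783}{61} + 46466 = - \frac{7607357}{61}$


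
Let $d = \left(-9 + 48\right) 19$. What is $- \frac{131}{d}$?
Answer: $- \frac{131}{741} \approx -0.17679$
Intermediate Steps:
$d = 741$ ($d = 39 \cdot 19 = 741$)
$- \frac{131}{d} = - \frac{131}{741}$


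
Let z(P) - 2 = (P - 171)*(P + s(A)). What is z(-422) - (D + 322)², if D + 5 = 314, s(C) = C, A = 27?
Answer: -163924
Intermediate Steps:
D = 309 (D = -5 + 314 = 309)
z(P) = 2 + (-171 + P)*(27 + P) (z(P) = 2 + (P - 171)*(P + 27) = 2 + (-171 + P)*(27 + P))
z(-422) - (D + 322)² = (-4615 + (-422)² - 144*(-422)) - (309 + 322)² = (-4615 + 178084 + 60768) - 1*631² = 234237 - 1*398161 = 234237 - 398161 = -163924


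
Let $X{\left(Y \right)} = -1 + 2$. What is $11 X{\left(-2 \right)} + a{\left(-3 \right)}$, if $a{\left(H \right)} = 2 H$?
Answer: $5$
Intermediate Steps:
$X{\left(Y \right)} = 1$
$11 X{\left(-2 \right)} + a{\left(-3 \right)} = 11 \cdot 1 + 2 \left(-3\right) = 11 - 6 = 5$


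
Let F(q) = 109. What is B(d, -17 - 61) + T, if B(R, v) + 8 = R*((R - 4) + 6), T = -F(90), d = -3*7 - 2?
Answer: 366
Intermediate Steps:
d = -23 (d = -21 - 2 = -23)
T = -109 (T = -1*109 = -109)
B(R, v) = -8 + R*(2 + R) (B(R, v) = -8 + R*((R - 4) + 6) = -8 + R*((-4 + R) + 6) = -8 + R*(2 + R))
B(d, -17 - 61) + T = (-8 + (-23)² + 2*(-23)) - 109 = (-8 + 529 - 46) - 109 = 475 - 109 = 366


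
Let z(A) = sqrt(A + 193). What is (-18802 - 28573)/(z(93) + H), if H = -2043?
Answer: 96787125/4173563 + 47375*sqrt(286)/4173563 ≈ 23.383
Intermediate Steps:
z(A) = sqrt(193 + A)
(-18802 - 28573)/(z(93) + H) = (-18802 - 28573)/(sqrt(193 + 93) - 2043) = -47375/(sqrt(286) - 2043) = -47375/(-2043 + sqrt(286))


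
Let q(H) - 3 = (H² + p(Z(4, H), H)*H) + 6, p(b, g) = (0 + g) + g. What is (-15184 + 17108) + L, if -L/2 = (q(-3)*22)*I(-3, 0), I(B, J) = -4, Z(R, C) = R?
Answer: 8260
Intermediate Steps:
p(b, g) = 2*g (p(b, g) = g + g = 2*g)
q(H) = 9 + 3*H² (q(H) = 3 + ((H² + (2*H)*H) + 6) = 3 + ((H² + 2*H²) + 6) = 3 + (3*H² + 6) = 3 + (6 + 3*H²) = 9 + 3*H²)
L = 6336 (L = -2*(9 + 3*(-3)²)*22*(-4) = -2*(9 + 3*9)*22*(-4) = -2*(9 + 27)*22*(-4) = -2*36*22*(-4) = -1584*(-4) = -2*(-3168) = 6336)
(-15184 + 17108) + L = (-15184 + 17108) + 6336 = 1924 + 6336 = 8260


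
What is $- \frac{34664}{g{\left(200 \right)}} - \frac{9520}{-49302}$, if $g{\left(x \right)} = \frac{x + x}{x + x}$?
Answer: $- \frac{854497504}{24651} \approx -34664.0$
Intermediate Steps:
$g{\left(x \right)} = 1$ ($g{\left(x \right)} = \frac{2 x}{2 x} = 2 x \frac{1}{2 x} = 1$)
$- \frac{34664}{g{\left(200 \right)}} - \frac{9520}{-49302} = - \frac{34664}{1} - \frac{9520}{-49302} = \left(-34664\right) 1 - - \frac{4760}{24651} = -34664 + \frac{4760}{24651} = - \frac{854497504}{24651}$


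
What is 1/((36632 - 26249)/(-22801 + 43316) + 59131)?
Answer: 20515/1213082848 ≈ 1.6911e-5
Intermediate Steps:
1/((36632 - 26249)/(-22801 + 43316) + 59131) = 1/(10383/20515 + 59131) = 1/(1213082848/20515) = 20515/1213082848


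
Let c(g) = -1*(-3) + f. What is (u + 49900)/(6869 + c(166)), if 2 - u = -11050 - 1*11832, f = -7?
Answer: 72784/6865 ≈ 10.602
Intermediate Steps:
c(g) = -4 (c(g) = -1*(-3) - 7 = 3 - 7 = -4)
u = 22884 (u = 2 - (-11050 - 1*11832) = 2 - (-11050 - 11832) = 2 - 1*(-22882) = 2 + 22882 = 22884)
(u + 49900)/(6869 + c(166)) = (22884 + 49900)/(6869 - 4) = 72784/6865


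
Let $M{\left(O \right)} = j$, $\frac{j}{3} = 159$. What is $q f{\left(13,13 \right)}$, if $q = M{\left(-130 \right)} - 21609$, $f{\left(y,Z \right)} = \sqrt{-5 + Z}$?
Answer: $- 42264 \sqrt{2} \approx -59770.0$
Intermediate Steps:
$j = 477$ ($j = 3 \cdot 159 = 477$)
$M{\left(O \right)} = 477$
$q = -21132$ ($q = 477 - 21609 = -21132$)
$q f{\left(13,13 \right)} = - 21132 \sqrt{-5 + 13} = - 21132 \sqrt{8} = - 21132 \cdot 2 \sqrt{2} = - 42264 \sqrt{2}$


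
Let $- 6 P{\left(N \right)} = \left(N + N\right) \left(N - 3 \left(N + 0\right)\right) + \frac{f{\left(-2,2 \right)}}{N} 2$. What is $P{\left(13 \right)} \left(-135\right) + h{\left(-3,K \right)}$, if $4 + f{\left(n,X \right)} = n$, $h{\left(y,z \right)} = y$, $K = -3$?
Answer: $- \frac{198039}{13} \approx -15234.0$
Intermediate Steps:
$f{\left(n,X \right)} = -4 + n$
$P{\left(N \right)} = \frac{2}{N} + \frac{2 N^{2}}{3}$ ($P{\left(N \right)} = - \frac{\left(N + N\right) \left(N - 3 \left(N + 0\right)\right) + \frac{-4 - 2}{N} 2}{6} = - \frac{2 N \left(N - 3 N\right) + - \frac{6}{N} 2}{6} = - \frac{2 N \left(- 2 N\right) - \frac{12}{N}}{6} = - \frac{- 4 N^{2} - \frac{12}{N}}{6} = - \frac{- \frac{12}{N} - 4 N^{2}}{6} = \frac{2}{N} + \frac{2 N^{2}}{3}$)
$P{\left(13 \right)} \left(-135\right) + h{\left(-3,K \right)} = \frac{2 \left(3 + 13^{3}\right)}{3 \cdot 13} \left(-135\right) - 3 = \frac{2}{3} \cdot \frac{1}{13} \left(3 + 2197\right) \left(-135\right) - 3 = \frac{2}{3} \cdot \frac{1}{13} \cdot 2200 \left(-135\right) - 3 = \frac{4400}{39} \left(-135\right) - 3 = - \frac{198000}{13} - 3 = - \frac{198039}{13}$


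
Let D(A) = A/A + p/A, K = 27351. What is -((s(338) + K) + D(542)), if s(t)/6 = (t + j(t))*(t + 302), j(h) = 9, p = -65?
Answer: -737028879/542 ≈ -1.3598e+6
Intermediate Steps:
D(A) = 1 - 65/A (D(A) = A/A - 65/A = 1 - 65/A)
s(t) = 6*(9 + t)*(302 + t) (s(t) = 6*((t + 9)*(t + 302)) = 6*((9 + t)*(302 + t)) = 6*(9 + t)*(302 + t))
-((s(338) + K) + D(542)) = -(((16308 + 6*338² + 1866*338) + 27351) + (-65 + 542)/542) = -(((16308 + 6*114244 + 630708) + 27351) + (1/542)*477) = -(((16308 + 685464 + 630708) + 27351) + 477/542) = -((1332480 + 27351) + 477/542) = -(1359831 + 477/542) = -1*737028879/542 = -737028879/542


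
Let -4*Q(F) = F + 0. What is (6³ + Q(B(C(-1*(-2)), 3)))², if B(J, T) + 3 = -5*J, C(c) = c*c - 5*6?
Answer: 543169/16 ≈ 33948.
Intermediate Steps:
C(c) = -30 + c² (C(c) = c² - 30 = -30 + c²)
B(J, T) = -3 - 5*J
Q(F) = -F/4 (Q(F) = -(F + 0)/4 = -F/4)
(6³ + Q(B(C(-1*(-2)), 3)))² = (6³ - (-3 - 5*(-30 + (-1*(-2))²))/4)² = (216 - (-3 - 5*(-30 + 2²))/4)² = (216 - (-3 - 5*(-30 + 4))/4)² = (216 - (-3 - 5*(-26))/4)² = (216 - (-3 + 130)/4)² = (216 - ¼*127)² = (216 - 127/4)² = (737/4)² = 543169/16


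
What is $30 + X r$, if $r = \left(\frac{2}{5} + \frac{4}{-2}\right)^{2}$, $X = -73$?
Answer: $- \frac{3922}{25} \approx -156.88$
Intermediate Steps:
$r = \frac{64}{25}$ ($r = \left(2 \cdot \frac{1}{5} + 4 \left(- \frac{1}{2}\right)\right)^{2} = \left(\frac{2}{5} - 2\right)^{2} = \left(- \frac{8}{5}\right)^{2} = \frac{64}{25} \approx 2.56$)
$30 + X r = 30 - \frac{4672}{25} = - \frac{3922}{25}$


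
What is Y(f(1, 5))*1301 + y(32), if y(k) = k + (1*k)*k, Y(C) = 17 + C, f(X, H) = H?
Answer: 29678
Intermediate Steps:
y(k) = k + k² (y(k) = k + k*k = k + k²)
Y(f(1, 5))*1301 + y(32) = (17 + 5)*1301 + 32*(1 + 32) = 22*1301 + 32*33 = 28622 + 1056 = 29678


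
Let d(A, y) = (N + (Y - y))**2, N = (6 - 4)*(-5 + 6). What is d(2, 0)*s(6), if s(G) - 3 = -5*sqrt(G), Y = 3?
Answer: 75 - 125*sqrt(6) ≈ -231.19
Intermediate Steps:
s(G) = 3 - 5*sqrt(G)
N = 2 (N = 2*1 = 2)
d(A, y) = (5 - y)**2 (d(A, y) = (2 + (3 - y))**2 = (5 - y)**2)
d(2, 0)*s(6) = (5 - 1*0)**2*(3 - 5*sqrt(6)) = (5 + 0)**2*(3 - 5*sqrt(6)) = 5**2*(3 - 5*sqrt(6)) = 25*(3 - 5*sqrt(6)) = 75 - 125*sqrt(6)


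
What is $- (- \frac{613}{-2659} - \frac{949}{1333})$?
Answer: $\frac{1706262}{3544447} \approx 0.48139$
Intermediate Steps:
$- (- \frac{613}{-2659} - \frac{949}{1333}) = - (\left(-613\right) \left(- \frac{1}{2659}\right) - \frac{949}{1333}) = - (\frac{613}{2659} - \frac{949}{1333}) = \left(-1\right) \left(- \frac{1706262}{3544447}\right) = \frac{1706262}{3544447}$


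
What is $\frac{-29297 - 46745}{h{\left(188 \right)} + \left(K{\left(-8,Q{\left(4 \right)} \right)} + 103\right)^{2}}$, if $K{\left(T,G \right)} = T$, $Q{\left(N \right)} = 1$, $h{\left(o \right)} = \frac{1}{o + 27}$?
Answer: $- \frac{8174515}{970188} \approx -8.4257$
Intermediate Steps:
$h{\left(o \right)} = \frac{1}{27 + o}$
$\frac{-29297 - 46745}{h{\left(188 \right)} + \left(K{\left(-8,Q{\left(4 \right)} \right)} + 103\right)^{2}} = \frac{-29297 - 46745}{\frac{1}{27 + 188} + \left(-8 + 103\right)^{2}} = - \frac{76042}{\frac{1}{215} + 95^{2}} = - \frac{76042}{\frac{1}{215} + 9025} = - \frac{76042}{\frac{1940376}{215}} = \left(-76042\right) \frac{215}{1940376} = - \frac{8174515}{970188}$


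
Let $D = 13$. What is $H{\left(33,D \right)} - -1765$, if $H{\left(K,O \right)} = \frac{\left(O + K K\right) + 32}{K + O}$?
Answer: $\frac{41162}{23} \approx 1789.7$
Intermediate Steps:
$H{\left(K,O \right)} = \frac{32 + O + K^{2}}{K + O}$ ($H{\left(K,O \right)} = \frac{\left(O + K^{2}\right) + 32}{K + O} = \frac{32 + O + K^{2}}{K + O}$)
$H{\left(33,D \right)} - -1765 = \frac{32 + 13 + 33^{2}}{33 + 13} - -1765 = \frac{32 + 13 + 1089}{46} + 1765 = \frac{1}{46} \cdot 1134 + 1765 = \frac{567}{23} + 1765 = \frac{41162}{23}$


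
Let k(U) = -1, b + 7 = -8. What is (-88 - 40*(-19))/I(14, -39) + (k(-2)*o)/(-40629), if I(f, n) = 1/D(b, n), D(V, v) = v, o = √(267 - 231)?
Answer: -354934942/13543 ≈ -26208.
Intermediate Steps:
b = -15 (b = -7 - 8 = -15)
o = 6 (o = √36 = 6)
I(f, n) = 1/n
(-88 - 40*(-19))/I(14, -39) + (k(-2)*o)/(-40629) = (-88 - 40*(-19))/(1/(-39)) - 1*6/(-40629) = (-88 + 760)/(-1/39) - 6*(-1/40629) = 672*(-39) + 2/13543 = -26208 + 2/13543 = -354934942/13543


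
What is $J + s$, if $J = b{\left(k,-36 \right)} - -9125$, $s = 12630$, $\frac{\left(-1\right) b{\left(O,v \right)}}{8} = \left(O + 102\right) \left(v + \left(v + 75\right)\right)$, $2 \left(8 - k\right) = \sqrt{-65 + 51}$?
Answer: $19115 + 12 i \sqrt{14} \approx 19115.0 + 44.9 i$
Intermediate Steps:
$k = 8 - \frac{i \sqrt{14}}{2}$ ($k = 8 - \frac{\sqrt{-65 + 51}}{2} = 8 - \frac{\sqrt{-14}}{2} = 8 - \frac{i \sqrt{14}}{2} \approx 8.0 - 1.8708 i$)
$b{\left(O,v \right)} = - 8 \left(75 + 2 v\right) \left(102 + O\right)$ ($b{\left(O,v \right)} = - 8 \left(O + 102\right) \left(v + \left(v + 75\right)\right) = - 8 \left(102 + O\right) \left(v + \left(75 + v\right)\right) = - 8 \left(102 + O\right) \left(75 + 2 v\right) = - 8 \left(75 + 2 v\right) \left(102 + O\right)$)
$J = 6485 + 12 i \sqrt{14}$ ($J = \left(-61200 - -58752 - 600 \left(8 - \frac{i \sqrt{14}}{2}\right) - 16 \left(8 - \frac{i \sqrt{14}}{2}\right) \left(-36\right)\right) - -9125 = \left(-61200 + 58752 - \left(4800 - 300 i \sqrt{14}\right) + \left(4608 - 288 i \sqrt{14}\right)\right) + 9125 = \left(-2640 + 12 i \sqrt{14}\right) + 9125 = 6485 + 12 i \sqrt{14} \approx 6485.0 + 44.9 i$)
$J + s = \left(6485 + 12 i \sqrt{14}\right) + 12630 = 19115 + 12 i \sqrt{14}$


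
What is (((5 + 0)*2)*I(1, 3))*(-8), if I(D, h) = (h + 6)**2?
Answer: -6480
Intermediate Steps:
I(D, h) = (6 + h)**2
(((5 + 0)*2)*I(1, 3))*(-8) = (((5 + 0)*2)*(6 + 3)**2)*(-8) = ((5*2)*9**2)*(-8) = (10*81)*(-8) = 810*(-8) = -6480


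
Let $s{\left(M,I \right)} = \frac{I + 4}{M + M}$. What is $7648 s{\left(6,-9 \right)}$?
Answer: $- \frac{9560}{3} \approx -3186.7$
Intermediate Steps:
$s{\left(M,I \right)} = \frac{4 + I}{2 M}$
$7648 s{\left(6,-9 \right)} = 7648 \frac{4 - 9}{2 \cdot 6} = 7648 \cdot \frac{1}{2} \cdot \frac{1}{6} \left(-5\right) = 7648 \left(- \frac{5}{12}\right) = - \frac{9560}{3}$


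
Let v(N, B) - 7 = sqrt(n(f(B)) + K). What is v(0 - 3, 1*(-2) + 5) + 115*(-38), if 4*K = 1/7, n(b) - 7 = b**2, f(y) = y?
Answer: -4363 + sqrt(3143)/14 ≈ -4359.0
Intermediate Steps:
n(b) = 7 + b**2
K = 1/28 (K = (1/4)/7 = (1/4)*(1/7) = 1/28 ≈ 0.035714)
v(N, B) = 7 + sqrt(197/28 + B**2) (v(N, B) = 7 + sqrt((7 + B**2) + 1/28) = 7 + sqrt(197/28 + B**2))
v(0 - 3, 1*(-2) + 5) + 115*(-38) = (7 + sqrt(1379 + 196*(1*(-2) + 5)**2)/14) + 115*(-38) = (7 + sqrt(1379 + 196*(-2 + 5)**2)/14) - 4370 = (7 + sqrt(1379 + 196*3**2)/14) - 4370 = (7 + sqrt(1379 + 196*9)/14) - 4370 = (7 + sqrt(1379 + 1764)/14) - 4370 = (7 + sqrt(3143)/14) - 4370 = -4363 + sqrt(3143)/14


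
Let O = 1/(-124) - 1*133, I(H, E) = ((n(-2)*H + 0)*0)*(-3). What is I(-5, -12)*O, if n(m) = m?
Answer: 0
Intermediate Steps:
I(H, E) = 0 (I(H, E) = ((-2*H + 0)*0)*(-3) = (-2*H*0)*(-3) = 0*(-3) = 0)
O = -16493/124 (O = -1/124 - 133 = -16493/124 ≈ -133.01)
I(-5, -12)*O = 0*(-16493/124) = 0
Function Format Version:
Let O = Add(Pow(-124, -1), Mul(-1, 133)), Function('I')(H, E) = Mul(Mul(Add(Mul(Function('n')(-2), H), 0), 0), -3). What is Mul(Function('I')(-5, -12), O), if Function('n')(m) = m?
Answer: 0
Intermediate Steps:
Function('I')(H, E) = 0 (Function('I')(H, E) = Mul(Mul(Add(Mul(-2, H), 0), 0), -3) = Mul(Mul(Mul(-2, H), 0), -3) = Mul(0, -3) = 0)
O = Rational(-16493, 124) (O = Add(Rational(-1, 124), -133) = Rational(-16493, 124) ≈ -133.01)
Mul(Function('I')(-5, -12), O) = Mul(0, Rational(-16493, 124)) = 0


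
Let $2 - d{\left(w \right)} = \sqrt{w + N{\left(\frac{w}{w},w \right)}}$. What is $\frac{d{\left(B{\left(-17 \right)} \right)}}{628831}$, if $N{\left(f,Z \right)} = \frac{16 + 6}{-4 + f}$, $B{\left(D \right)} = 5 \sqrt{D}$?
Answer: $\frac{2}{628831} - \frac{\sqrt{-66 + 45 i \sqrt{17}}}{1886493} \approx -1.1084 \cdot 10^{-6} - 6.0778 \cdot 10^{-6} i$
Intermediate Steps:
$N{\left(f,Z \right)} = \frac{22}{-4 + f}$
$d{\left(w \right)} = 2 - \sqrt{- \frac{22}{3} + w}$ ($d{\left(w \right)} = 2 - \sqrt{w + \frac{22}{-4 + \frac{w}{w}}} = 2 - \sqrt{w + \frac{22}{-4 + 1}} = 2 - \sqrt{w + \frac{22}{-3}} = 2 - \sqrt{w + 22 \left(- \frac{1}{3}\right)} = 2 - \sqrt{w - \frac{22}{3}} = 2 - \sqrt{- \frac{22}{3} + w}$)
$\frac{d{\left(B{\left(-17 \right)} \right)}}{628831} = \frac{2 - \frac{\sqrt{-66 + 9 \cdot 5 \sqrt{-17}}}{3}}{628831} = \left(2 - \frac{\sqrt{-66 + 9 \cdot 5 i \sqrt{17}}}{3}\right) \frac{1}{628831} = \left(2 - \frac{\sqrt{-66 + 45 i \sqrt{17}}}{3}\right) \frac{1}{628831} = \frac{2}{628831} - \frac{\sqrt{-66 + 45 i \sqrt{17}}}{1886493}$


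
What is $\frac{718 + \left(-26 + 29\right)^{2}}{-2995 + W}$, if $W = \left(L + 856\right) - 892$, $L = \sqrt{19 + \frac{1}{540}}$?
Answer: $- \frac{1189909980}{4960948679} - \frac{4362 \sqrt{153915}}{4960948679} \approx -0.2402$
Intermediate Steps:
$L = \frac{\sqrt{153915}}{90}$ ($L = \sqrt{19 + \frac{1}{540}} = \sqrt{\frac{10261}{540}} = \frac{\sqrt{153915}}{90} \approx 4.3591$)
$W = -36 + \frac{\sqrt{153915}}{90}$ ($W = \left(\frac{\sqrt{153915}}{90} + 856\right) - 892 = \left(856 + \frac{\sqrt{153915}}{90}\right) - 892 = -36 + \frac{\sqrt{153915}}{90} \approx -31.641$)
$\frac{718 + \left(-26 + 29\right)^{2}}{-2995 + W} = \frac{718 + \left(-26 + 29\right)^{2}}{-2995 - \left(36 - \frac{\sqrt{153915}}{90}\right)} = \frac{718 + 3^{2}}{-3031 + \frac{\sqrt{153915}}{90}} = \frac{718 + 9}{-3031 + \frac{\sqrt{153915}}{90}} = \frac{727}{-3031 + \frac{\sqrt{153915}}{90}}$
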